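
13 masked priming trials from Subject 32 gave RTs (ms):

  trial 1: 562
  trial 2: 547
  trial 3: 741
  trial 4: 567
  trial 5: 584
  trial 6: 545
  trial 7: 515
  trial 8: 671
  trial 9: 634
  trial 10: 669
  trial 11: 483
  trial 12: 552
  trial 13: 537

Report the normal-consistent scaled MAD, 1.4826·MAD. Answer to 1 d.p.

Sorted: 483, 515, 537, 545, 547, 552, 562, 567, 584, 634, 669, 671, 741 → median = 562
|x − 562| sorted: 0, 5, 10, 15, 17, 22, 25, 47, 72, 79, 107, 109, 179 → MAD = 25
Robust SD ≈ 1.4826 × 25 = 37.065

37.1 ms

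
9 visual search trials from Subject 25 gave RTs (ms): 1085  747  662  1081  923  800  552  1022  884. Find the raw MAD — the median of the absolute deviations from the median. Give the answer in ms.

138 ms

Sorted: 552, 662, 747, 800, 884, 923, 1022, 1081, 1085 → median = 884
|x − 884|: 201, 137, 222, 197, 39, 84, 332, 138, 0
Sorted deviations: 0, 39, 84, 137, 138, 197, 201, 222, 332 → MAD = 138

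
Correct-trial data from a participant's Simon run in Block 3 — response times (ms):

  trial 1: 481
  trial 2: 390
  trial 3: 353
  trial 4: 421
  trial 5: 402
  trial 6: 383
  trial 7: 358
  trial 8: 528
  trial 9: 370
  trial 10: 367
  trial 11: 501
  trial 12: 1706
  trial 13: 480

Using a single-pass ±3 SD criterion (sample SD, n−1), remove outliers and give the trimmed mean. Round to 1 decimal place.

n = 13, ΣRT = 6740, M = 518.462
Σ(x−M)² = 1569547.23; s = √(1569547.23/12) = 361.657
Cutoffs: 518.462 ± 3·361.657 → [-566.5, 1603.4]
Outside: 1706 → excluded.
Retained (n=12): Σ = 5034, mean = 5034/12 = 419.500

419.5 ms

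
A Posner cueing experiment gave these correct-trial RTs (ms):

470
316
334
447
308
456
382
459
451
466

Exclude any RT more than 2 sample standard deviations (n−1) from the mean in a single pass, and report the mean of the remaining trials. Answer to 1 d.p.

408.9 ms

n = 10, ΣRT = 4089, M = 408.900
Σ(x−M)² = 40090.90; s = √(40090.90/9) = 66.742
Cutoffs: 408.900 ± 2·66.742 → [275.4, 542.4]
No RTs fall outside the cutoffs; all 10 retained. Mean = 4089/10 = 408.900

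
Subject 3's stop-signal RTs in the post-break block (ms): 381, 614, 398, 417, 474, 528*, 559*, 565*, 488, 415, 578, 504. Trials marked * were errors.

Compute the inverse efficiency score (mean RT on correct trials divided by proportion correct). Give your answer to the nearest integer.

Correct trials (n=9): 381, 614, 398, 417, 474, 488, 415, 578, 504
Mean correct RT = 4269/9 = 474.3333 ms
Proportion correct = 9/12
IES = 474.3333 / (9/12) = 632.444 ms

632 ms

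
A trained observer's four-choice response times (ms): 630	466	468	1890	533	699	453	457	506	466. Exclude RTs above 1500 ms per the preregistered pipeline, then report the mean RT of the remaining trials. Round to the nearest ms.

520 ms

Excluded: 1890
Retained (n=9): Σ = 4678
Mean = 4678/9 = 519.7778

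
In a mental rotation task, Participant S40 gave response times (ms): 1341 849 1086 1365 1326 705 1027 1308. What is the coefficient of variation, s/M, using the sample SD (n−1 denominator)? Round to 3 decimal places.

n = 8, Σ = 9007, M = 1125.8750
Σ(x−M)² = 441840.875; s = √(441840.875/7) = 251.2372
CV = 251.2372 / 1125.8750 = 0.22315

0.223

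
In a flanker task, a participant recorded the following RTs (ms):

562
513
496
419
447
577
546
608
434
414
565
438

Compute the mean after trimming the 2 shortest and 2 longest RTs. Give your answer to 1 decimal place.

500.1 ms

Sorted: 414, 419, 434, 438, 447, 496, 513, 546, 562, 565, 577, 608
Drop lowest 2 (414, 419) and highest 2 (577, 608)
Remaining (n=8): Σ = 4001, mean = 4001/8 = 500.125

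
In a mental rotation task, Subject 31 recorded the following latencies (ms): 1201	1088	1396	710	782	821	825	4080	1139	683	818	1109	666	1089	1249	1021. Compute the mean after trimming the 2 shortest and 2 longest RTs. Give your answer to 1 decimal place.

Sorted: 666, 683, 710, 782, 818, 821, 825, 1021, 1088, 1089, 1109, 1139, 1201, 1249, 1396, 4080
Drop lowest 2 (666, 683) and highest 2 (1396, 4080)
Remaining (n=12): Σ = 11852, mean = 11852/12 = 987.667

987.7 ms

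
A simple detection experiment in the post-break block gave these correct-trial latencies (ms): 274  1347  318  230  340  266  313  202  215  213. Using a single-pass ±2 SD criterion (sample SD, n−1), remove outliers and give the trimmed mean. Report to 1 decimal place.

n = 10, ΣRT = 3718, M = 371.800
Σ(x−M)² = 1077879.60; s = √(1077879.60/9) = 346.070
Cutoffs: 371.800 ± 2·346.070 → [-320.3, 1063.9]
Outside: 1347 → excluded.
Retained (n=9): Σ = 2371, mean = 2371/9 = 263.444

263.4 ms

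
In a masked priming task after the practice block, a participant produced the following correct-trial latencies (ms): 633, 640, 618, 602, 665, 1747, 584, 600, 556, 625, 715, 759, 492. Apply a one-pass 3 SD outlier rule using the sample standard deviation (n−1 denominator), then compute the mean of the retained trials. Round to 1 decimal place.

n = 13, ΣRT = 9236, M = 710.462
Σ(x−M)² = 1217215.23; s = √(1217215.23/12) = 318.488
Cutoffs: 710.462 ± 3·318.488 → [-245.0, 1665.9]
Outside: 1747 → excluded.
Retained (n=12): Σ = 7489, mean = 7489/12 = 624.083

624.1 ms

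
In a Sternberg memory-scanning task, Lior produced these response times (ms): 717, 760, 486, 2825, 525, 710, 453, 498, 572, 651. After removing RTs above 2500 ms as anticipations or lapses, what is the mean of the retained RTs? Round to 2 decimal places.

596.89 ms

Excluded: 2825
Retained (n=9): Σ = 5372
Mean = 5372/9 = 596.8889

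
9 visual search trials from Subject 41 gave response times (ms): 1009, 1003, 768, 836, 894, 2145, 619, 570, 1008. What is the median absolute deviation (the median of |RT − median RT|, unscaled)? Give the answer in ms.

115 ms

Sorted: 570, 619, 768, 836, 894, 1003, 1008, 1009, 2145 → median = 894
|x − 894|: 115, 109, 126, 58, 0, 1251, 275, 324, 114
Sorted deviations: 0, 58, 109, 114, 115, 126, 275, 324, 1251 → MAD = 115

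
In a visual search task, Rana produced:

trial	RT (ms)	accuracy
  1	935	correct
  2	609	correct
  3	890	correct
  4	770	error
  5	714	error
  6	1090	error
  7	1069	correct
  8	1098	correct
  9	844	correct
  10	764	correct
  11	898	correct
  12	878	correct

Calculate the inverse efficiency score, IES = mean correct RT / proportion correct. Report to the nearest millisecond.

Correct trials (n=9): 935, 609, 890, 1069, 1098, 844, 764, 898, 878
Mean correct RT = 7985/9 = 887.2222 ms
Proportion correct = 9/12
IES = 887.2222 / (9/12) = 1182.963 ms

1183 ms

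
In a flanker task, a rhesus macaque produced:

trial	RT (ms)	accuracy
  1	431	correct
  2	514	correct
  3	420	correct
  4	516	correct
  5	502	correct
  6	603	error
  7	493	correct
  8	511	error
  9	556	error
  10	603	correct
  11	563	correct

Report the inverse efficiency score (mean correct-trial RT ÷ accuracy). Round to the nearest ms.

695 ms

Correct trials (n=8): 431, 514, 420, 516, 502, 493, 603, 563
Mean correct RT = 4042/8 = 505.2500 ms
Proportion correct = 8/11
IES = 505.2500 / (8/11) = 694.719 ms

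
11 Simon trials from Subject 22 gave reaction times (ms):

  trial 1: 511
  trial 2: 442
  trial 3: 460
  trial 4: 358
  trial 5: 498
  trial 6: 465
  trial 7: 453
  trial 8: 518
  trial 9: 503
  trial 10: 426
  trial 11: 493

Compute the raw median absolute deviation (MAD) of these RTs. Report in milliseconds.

33 ms

Sorted: 358, 426, 442, 453, 460, 465, 493, 498, 503, 511, 518 → median = 465
|x − 465|: 46, 23, 5, 107, 33, 0, 12, 53, 38, 39, 28
Sorted deviations: 0, 5, 12, 23, 28, 33, 38, 39, 46, 53, 107 → MAD = 33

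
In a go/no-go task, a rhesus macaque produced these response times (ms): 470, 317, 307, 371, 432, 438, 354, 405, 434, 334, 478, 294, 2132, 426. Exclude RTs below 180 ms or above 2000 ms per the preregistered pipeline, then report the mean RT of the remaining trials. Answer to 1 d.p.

Excluded: 2132
Retained (n=13): Σ = 5060
Mean = 5060/13 = 389.2308

389.2 ms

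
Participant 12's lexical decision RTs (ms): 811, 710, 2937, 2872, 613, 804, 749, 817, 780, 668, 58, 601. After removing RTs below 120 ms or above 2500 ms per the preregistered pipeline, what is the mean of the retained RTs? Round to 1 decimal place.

Excluded: 58, 2872, 2937
Retained (n=9): Σ = 6553
Mean = 6553/9 = 728.1111

728.1 ms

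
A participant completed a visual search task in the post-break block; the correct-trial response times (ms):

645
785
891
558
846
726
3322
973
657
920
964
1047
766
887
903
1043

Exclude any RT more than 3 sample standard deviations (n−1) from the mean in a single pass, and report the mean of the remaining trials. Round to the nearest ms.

n = 16, ΣRT = 15933, M = 995.812
Σ(x−M)² = 6076756.44; s = √(6076756.44/15) = 636.488
Cutoffs: 995.812 ± 3·636.488 → [-913.7, 2905.3]
Outside: 3322 → excluded.
Retained (n=15): Σ = 12611, mean = 12611/15 = 840.733

841 ms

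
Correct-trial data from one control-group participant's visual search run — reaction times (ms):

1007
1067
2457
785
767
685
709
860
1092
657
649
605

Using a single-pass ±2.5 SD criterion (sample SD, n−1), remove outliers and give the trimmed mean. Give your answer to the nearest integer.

n = 12, ΣRT = 11340, M = 945.000
Σ(x−M)² = 2800446.00; s = √(2800446.00/11) = 504.565
Cutoffs: 945.000 ± 2.5·504.565 → [-316.4, 2206.4]
Outside: 2457 → excluded.
Retained (n=11): Σ = 8883, mean = 8883/11 = 807.545

808 ms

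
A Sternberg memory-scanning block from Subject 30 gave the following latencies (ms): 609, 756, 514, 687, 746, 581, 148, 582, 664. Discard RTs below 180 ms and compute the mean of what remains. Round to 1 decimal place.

642.4 ms

Excluded: 148
Retained (n=8): Σ = 5139
Mean = 5139/8 = 642.3750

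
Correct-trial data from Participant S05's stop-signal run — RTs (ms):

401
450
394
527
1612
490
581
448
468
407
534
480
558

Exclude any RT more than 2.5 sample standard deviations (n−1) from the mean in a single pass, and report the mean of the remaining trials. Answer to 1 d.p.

478.2 ms

n = 13, ΣRT = 7350, M = 565.385
Σ(x−M)² = 1229191.08; s = √(1229191.08/12) = 320.051
Cutoffs: 565.385 ± 2.5·320.051 → [-234.7, 1365.5]
Outside: 1612 → excluded.
Retained (n=12): Σ = 5738, mean = 5738/12 = 478.167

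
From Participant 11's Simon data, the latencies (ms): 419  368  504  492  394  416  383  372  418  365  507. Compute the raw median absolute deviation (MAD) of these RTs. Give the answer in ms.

44 ms

Sorted: 365, 368, 372, 383, 394, 416, 418, 419, 492, 504, 507 → median = 416
|x − 416|: 3, 48, 88, 76, 22, 0, 33, 44, 2, 51, 91
Sorted deviations: 0, 2, 3, 22, 33, 44, 48, 51, 76, 88, 91 → MAD = 44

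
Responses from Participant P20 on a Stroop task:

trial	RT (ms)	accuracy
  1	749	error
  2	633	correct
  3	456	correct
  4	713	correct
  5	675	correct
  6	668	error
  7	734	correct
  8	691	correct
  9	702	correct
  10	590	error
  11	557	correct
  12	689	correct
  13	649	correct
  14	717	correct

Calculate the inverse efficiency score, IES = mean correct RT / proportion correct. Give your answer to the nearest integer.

Correct trials (n=11): 633, 456, 713, 675, 734, 691, 702, 557, 689, 649, 717
Mean correct RT = 7216/11 = 656.0000 ms
Proportion correct = 11/14
IES = 656.0000 / (11/14) = 834.909 ms

835 ms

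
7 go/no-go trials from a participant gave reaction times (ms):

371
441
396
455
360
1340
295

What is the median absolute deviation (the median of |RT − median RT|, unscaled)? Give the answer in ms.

45 ms

Sorted: 295, 360, 371, 396, 441, 455, 1340 → median = 396
|x − 396|: 25, 45, 0, 59, 36, 944, 101
Sorted deviations: 0, 25, 36, 45, 59, 101, 944 → MAD = 45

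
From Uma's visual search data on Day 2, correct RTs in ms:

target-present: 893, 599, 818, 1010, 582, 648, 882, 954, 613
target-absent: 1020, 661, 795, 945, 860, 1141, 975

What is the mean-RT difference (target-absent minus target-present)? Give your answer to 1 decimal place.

136.2 ms

M(target-present) = 6999/9 = 777.667
M(target-absent) = 6397/7 = 913.857
Difference = 913.857 − 777.667 = 136.190 ms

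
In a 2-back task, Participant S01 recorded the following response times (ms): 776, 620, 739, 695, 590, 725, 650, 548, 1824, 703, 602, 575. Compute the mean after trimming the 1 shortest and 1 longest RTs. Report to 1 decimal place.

667.5 ms

Sorted: 548, 575, 590, 602, 620, 650, 695, 703, 725, 739, 776, 1824
Drop lowest 1 (548) and highest 1 (1824)
Remaining (n=10): Σ = 6675, mean = 6675/10 = 667.500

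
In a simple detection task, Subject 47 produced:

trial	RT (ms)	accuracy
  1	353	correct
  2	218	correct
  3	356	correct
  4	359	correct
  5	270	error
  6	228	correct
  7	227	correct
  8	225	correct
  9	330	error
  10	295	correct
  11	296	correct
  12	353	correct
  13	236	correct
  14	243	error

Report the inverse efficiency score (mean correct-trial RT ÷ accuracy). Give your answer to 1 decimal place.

364.0 ms

Correct trials (n=11): 353, 218, 356, 359, 228, 227, 225, 295, 296, 353, 236
Mean correct RT = 3146/11 = 286.0000 ms
Proportion correct = 11/14
IES = 286.0000 / (11/14) = 364.000 ms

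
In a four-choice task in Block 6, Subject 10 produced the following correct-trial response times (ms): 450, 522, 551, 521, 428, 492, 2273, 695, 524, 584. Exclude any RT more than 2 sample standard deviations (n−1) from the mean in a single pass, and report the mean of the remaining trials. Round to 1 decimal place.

529.7 ms

n = 10, ΣRT = 7040, M = 704.000
Σ(x−M)² = 2784300.00; s = √(2784300.00/9) = 556.207
Cutoffs: 704.000 ± 2·556.207 → [-408.4, 1816.4]
Outside: 2273 → excluded.
Retained (n=9): Σ = 4767, mean = 4767/9 = 529.667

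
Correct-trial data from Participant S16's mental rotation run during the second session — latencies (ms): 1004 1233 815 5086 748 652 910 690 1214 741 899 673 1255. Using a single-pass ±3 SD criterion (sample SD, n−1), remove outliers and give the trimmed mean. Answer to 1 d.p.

902.8 ms

n = 13, ΣRT = 15920, M = 1224.615
Σ(x−M)² = 16711889.08; s = √(16711889.08/12) = 1180.109
Cutoffs: 1224.615 ± 3·1180.109 → [-2315.7, 4764.9]
Outside: 5086 → excluded.
Retained (n=12): Σ = 10834, mean = 10834/12 = 902.833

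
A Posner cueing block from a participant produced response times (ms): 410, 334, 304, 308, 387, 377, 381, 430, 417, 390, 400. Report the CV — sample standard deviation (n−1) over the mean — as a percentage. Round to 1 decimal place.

11.4%

n = 11, Σ = 4138, M = 376.1818
Σ(x−M)² = 18243.636; s = √(18243.636/10) = 42.7126
CV = 42.7126 / 376.1818 = 0.11354 = 11.354%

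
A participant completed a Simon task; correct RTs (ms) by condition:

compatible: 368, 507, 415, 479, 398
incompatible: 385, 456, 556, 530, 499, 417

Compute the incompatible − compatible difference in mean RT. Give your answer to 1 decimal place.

40.4 ms

M(compatible) = 2167/5 = 433.400
M(incompatible) = 2843/6 = 473.833
Difference = 473.833 − 433.400 = 40.433 ms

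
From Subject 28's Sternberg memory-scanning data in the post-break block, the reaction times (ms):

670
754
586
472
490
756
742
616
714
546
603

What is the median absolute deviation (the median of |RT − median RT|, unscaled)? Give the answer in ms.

98 ms

Sorted: 472, 490, 546, 586, 603, 616, 670, 714, 742, 754, 756 → median = 616
|x − 616|: 54, 138, 30, 144, 126, 140, 126, 0, 98, 70, 13
Sorted deviations: 0, 13, 30, 54, 70, 98, 126, 126, 138, 140, 144 → MAD = 98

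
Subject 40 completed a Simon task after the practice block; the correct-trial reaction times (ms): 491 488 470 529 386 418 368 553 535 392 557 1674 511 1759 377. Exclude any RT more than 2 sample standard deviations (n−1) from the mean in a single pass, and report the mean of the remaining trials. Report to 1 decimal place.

467.3 ms

n = 15, ΣRT = 9508, M = 633.867
Σ(x−M)² = 2767859.73; s = √(2767859.73/14) = 444.639
Cutoffs: 633.867 ± 2·444.639 → [-255.4, 1523.1]
Outside: 1674, 1759 → excluded.
Retained (n=13): Σ = 6075, mean = 6075/13 = 467.308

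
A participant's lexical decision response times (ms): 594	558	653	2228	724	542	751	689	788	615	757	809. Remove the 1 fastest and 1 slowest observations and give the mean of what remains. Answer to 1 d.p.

693.8 ms

Sorted: 542, 558, 594, 615, 653, 689, 724, 751, 757, 788, 809, 2228
Drop lowest 1 (542) and highest 1 (2228)
Remaining (n=10): Σ = 6938, mean = 6938/10 = 693.800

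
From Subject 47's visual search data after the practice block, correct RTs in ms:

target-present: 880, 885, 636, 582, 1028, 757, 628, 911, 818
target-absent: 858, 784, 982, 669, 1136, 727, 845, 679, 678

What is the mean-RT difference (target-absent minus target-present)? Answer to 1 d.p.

M(target-present) = 7125/9 = 791.667
M(target-absent) = 7358/9 = 817.556
Difference = 817.556 − 791.667 = 25.889 ms

25.9 ms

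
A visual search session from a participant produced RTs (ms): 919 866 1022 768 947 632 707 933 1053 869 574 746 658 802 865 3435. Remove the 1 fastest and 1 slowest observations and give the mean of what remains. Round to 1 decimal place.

841.9 ms

Sorted: 574, 632, 658, 707, 746, 768, 802, 865, 866, 869, 919, 933, 947, 1022, 1053, 3435
Drop lowest 1 (574) and highest 1 (3435)
Remaining (n=14): Σ = 11787, mean = 11787/14 = 841.929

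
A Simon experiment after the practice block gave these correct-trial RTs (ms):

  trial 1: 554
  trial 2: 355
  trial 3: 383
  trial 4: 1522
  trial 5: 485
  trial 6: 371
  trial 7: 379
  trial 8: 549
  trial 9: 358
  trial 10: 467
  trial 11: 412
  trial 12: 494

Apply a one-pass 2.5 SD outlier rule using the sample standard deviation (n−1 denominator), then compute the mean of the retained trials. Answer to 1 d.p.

n = 12, ΣRT = 6329, M = 527.417
Σ(x−M)² = 1136034.92; s = √(1136034.92/11) = 321.366
Cutoffs: 527.417 ± 2.5·321.366 → [-276.0, 1330.8]
Outside: 1522 → excluded.
Retained (n=11): Σ = 4807, mean = 4807/11 = 437.000

437.0 ms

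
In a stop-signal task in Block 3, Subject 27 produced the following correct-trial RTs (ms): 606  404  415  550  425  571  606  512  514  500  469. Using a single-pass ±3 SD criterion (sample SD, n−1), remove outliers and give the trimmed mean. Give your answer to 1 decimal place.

n = 11, ΣRT = 5572, M = 506.545
Σ(x−M)² = 52908.73; s = √(52908.73/10) = 72.738
Cutoffs: 506.545 ± 3·72.738 → [288.3, 724.8]
No RTs fall outside the cutoffs; all 11 retained. Mean = 5572/11 = 506.545

506.5 ms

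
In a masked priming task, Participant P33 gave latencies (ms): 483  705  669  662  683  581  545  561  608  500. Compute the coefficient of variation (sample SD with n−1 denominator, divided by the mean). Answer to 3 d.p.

n = 10, Σ = 5997, M = 599.7000
Σ(x−M)² = 55178.100; s = √(55178.100/9) = 78.3001
CV = 78.3001 / 599.7000 = 0.13057

0.131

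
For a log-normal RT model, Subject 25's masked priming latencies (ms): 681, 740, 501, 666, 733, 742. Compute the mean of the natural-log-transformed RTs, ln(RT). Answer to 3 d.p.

ln(RT): 6.5236, 6.6067, 6.2166, 6.5013, 6.5971, 6.6093
Σ ln(RT) = 39.0546
Mean = 39.0546/6 = 6.50910

6.509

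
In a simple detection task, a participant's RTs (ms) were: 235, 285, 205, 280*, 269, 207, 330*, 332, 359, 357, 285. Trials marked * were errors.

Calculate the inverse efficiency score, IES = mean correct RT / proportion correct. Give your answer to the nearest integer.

Correct trials (n=9): 235, 285, 205, 269, 207, 332, 359, 357, 285
Mean correct RT = 2534/9 = 281.5556 ms
Proportion correct = 9/11
IES = 281.5556 / (9/11) = 344.123 ms

344 ms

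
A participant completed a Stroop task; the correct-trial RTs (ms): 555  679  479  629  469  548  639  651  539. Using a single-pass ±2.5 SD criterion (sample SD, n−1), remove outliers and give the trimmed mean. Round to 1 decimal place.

576.4 ms

n = 9, ΣRT = 5188, M = 576.444
Σ(x−M)² = 46462.22; s = √(46462.22/8) = 76.209
Cutoffs: 576.444 ± 2.5·76.209 → [385.9, 767.0]
No RTs fall outside the cutoffs; all 9 retained. Mean = 5188/9 = 576.444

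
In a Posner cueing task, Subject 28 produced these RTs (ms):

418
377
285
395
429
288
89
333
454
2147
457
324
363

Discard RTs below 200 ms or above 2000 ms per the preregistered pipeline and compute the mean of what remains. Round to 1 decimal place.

374.8 ms

Excluded: 89, 2147
Retained (n=11): Σ = 4123
Mean = 4123/11 = 374.8182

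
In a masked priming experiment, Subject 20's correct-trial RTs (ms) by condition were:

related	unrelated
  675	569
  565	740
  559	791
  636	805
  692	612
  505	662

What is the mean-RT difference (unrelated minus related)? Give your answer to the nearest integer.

M(related) = 3632/6 = 605.333
M(unrelated) = 4179/6 = 696.500
Difference = 696.500 − 605.333 = 91.167 ms

91 ms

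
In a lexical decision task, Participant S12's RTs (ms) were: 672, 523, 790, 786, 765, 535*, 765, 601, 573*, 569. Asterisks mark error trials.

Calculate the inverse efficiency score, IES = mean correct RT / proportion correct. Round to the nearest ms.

855 ms

Correct trials (n=8): 672, 523, 790, 786, 765, 765, 601, 569
Mean correct RT = 5471/8 = 683.8750 ms
Proportion correct = 8/10
IES = 683.8750 / (8/10) = 854.844 ms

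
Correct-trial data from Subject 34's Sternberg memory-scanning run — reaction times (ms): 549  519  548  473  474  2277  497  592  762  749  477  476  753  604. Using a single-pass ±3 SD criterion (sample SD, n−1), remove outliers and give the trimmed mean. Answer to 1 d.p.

n = 14, ΣRT = 9750, M = 696.429
Σ(x−M)² = 2839069.43; s = √(2839069.43/13) = 467.322
Cutoffs: 696.429 ± 3·467.322 → [-705.5, 2098.4]
Outside: 2277 → excluded.
Retained (n=13): Σ = 7473, mean = 7473/13 = 574.846

574.8 ms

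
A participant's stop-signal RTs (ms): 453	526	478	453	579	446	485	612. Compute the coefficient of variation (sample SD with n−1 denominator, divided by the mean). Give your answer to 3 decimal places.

n = 8, Σ = 4032, M = 504.0000
Σ(x−M)² = 27376.000; s = √(27376.000/7) = 62.5368
CV = 62.5368 / 504.0000 = 0.12408

0.124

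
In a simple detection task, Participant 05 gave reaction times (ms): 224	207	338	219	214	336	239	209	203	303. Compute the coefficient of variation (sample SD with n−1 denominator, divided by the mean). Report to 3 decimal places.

n = 10, Σ = 2492, M = 249.2000
Σ(x−M)² = 26735.600; s = √(26735.600/9) = 54.5034
CV = 54.5034 / 249.2000 = 0.21871

0.219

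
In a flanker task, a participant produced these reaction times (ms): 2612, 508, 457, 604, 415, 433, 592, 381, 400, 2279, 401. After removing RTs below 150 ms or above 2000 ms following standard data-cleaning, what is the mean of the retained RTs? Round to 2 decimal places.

465.67 ms

Excluded: 2279, 2612
Retained (n=9): Σ = 4191
Mean = 4191/9 = 465.6667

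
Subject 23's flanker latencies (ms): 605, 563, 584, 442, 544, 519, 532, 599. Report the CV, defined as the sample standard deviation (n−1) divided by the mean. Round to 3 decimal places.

n = 8, Σ = 4388, M = 548.5000
Σ(x−M)² = 19718.000; s = √(19718.000/7) = 53.0741
CV = 53.0741 / 548.5000 = 0.09676

0.097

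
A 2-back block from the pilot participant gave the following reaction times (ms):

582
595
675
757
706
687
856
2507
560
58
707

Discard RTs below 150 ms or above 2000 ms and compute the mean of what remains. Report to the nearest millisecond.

Excluded: 58, 2507
Retained (n=9): Σ = 6125
Mean = 6125/9 = 680.5556

681 ms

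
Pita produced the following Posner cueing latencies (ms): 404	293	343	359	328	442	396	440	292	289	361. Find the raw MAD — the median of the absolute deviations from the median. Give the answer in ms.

45 ms

Sorted: 289, 292, 293, 328, 343, 359, 361, 396, 404, 440, 442 → median = 359
|x − 359|: 45, 66, 16, 0, 31, 83, 37, 81, 67, 70, 2
Sorted deviations: 0, 2, 16, 31, 37, 45, 66, 67, 70, 81, 83 → MAD = 45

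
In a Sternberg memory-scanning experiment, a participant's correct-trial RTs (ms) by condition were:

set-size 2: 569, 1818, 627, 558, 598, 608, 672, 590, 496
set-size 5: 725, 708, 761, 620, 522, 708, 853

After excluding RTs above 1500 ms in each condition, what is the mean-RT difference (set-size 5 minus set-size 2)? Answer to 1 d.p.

set-size 2: exclude 1818
M(set-size 2) = 4718/8 = 589.750
M(set-size 5) = 4897/7 = 699.571
Difference = 699.571 − 589.750 = 109.821 ms

109.8 ms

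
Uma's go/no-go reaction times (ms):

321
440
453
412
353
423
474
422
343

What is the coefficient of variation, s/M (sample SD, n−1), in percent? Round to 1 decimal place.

13.1%

n = 9, Σ = 3641, M = 404.5556
Σ(x−M)² = 22554.222; s = √(22554.222/8) = 53.0969
CV = 53.0969 / 404.5556 = 0.13125 = 13.125%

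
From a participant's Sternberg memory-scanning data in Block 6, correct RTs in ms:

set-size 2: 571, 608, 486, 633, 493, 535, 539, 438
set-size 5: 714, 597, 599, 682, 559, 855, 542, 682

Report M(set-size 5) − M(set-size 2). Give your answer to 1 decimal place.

M(set-size 2) = 4303/8 = 537.875
M(set-size 5) = 5230/8 = 653.750
Difference = 653.750 − 537.875 = 115.875 ms

115.9 ms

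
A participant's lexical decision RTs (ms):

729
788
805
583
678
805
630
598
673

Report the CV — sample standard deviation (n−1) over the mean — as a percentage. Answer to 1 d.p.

12.5%

n = 9, Σ = 6289, M = 698.7778
Σ(x−M)² = 60827.556; s = √(60827.556/8) = 87.1977
CV = 87.1977 / 698.7778 = 0.12479 = 12.479%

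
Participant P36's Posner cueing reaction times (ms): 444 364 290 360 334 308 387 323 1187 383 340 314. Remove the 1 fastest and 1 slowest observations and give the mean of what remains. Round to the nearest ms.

Sorted: 290, 308, 314, 323, 334, 340, 360, 364, 383, 387, 444, 1187
Drop lowest 1 (290) and highest 1 (1187)
Remaining (n=10): Σ = 3557, mean = 3557/10 = 355.700

356 ms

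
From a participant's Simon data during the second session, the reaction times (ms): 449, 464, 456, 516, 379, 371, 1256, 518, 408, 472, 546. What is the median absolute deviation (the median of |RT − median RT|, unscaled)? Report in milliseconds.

54 ms

Sorted: 371, 379, 408, 449, 456, 464, 472, 516, 518, 546, 1256 → median = 464
|x − 464|: 15, 0, 8, 52, 85, 93, 792, 54, 56, 8, 82
Sorted deviations: 0, 8, 8, 15, 52, 54, 56, 82, 85, 93, 792 → MAD = 54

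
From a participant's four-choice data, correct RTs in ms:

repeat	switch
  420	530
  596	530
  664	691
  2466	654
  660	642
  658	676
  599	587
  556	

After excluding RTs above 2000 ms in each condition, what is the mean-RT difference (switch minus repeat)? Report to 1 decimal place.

repeat: exclude 2466
M(repeat) = 4153/7 = 593.286
M(switch) = 4310/7 = 615.714
Difference = 615.714 − 593.286 = 22.429 ms

22.4 ms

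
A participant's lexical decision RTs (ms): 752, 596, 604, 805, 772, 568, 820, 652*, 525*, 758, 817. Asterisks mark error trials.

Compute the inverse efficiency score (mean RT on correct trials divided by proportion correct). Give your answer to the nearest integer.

882 ms

Correct trials (n=9): 752, 596, 604, 805, 772, 568, 820, 758, 817
Mean correct RT = 6492/9 = 721.3333 ms
Proportion correct = 9/11
IES = 721.3333 / (9/11) = 881.630 ms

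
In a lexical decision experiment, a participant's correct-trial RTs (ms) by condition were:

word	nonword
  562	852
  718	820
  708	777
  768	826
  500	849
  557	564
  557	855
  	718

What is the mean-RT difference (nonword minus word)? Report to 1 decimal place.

M(word) = 4370/7 = 624.286
M(nonword) = 6261/8 = 782.625
Difference = 782.625 − 624.286 = 158.339 ms

158.3 ms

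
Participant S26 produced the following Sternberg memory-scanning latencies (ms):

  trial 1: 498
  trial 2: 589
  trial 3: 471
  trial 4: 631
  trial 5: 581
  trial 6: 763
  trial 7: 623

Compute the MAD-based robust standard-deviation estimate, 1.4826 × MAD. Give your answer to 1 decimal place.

62.3 ms

Sorted: 471, 498, 581, 589, 623, 631, 763 → median = 589
|x − 589| sorted: 0, 8, 34, 42, 91, 118, 174 → MAD = 42
Robust SD ≈ 1.4826 × 42 = 62.269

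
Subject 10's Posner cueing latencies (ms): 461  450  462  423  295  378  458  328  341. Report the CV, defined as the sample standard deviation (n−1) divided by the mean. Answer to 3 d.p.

0.163

n = 9, Σ = 3596, M = 399.5556
Σ(x−M)² = 34130.222; s = √(34130.222/8) = 65.3167
CV = 65.3167 / 399.5556 = 0.16347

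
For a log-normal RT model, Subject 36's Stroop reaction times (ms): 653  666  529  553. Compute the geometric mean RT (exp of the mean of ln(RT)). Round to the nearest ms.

ln(RT): 6.4816, 6.5013, 6.2710, 6.3154
Mean ln(RT) = 25.5692/4 = 6.39230
Geometric mean = exp(6.39230) = 597.23 ms

597 ms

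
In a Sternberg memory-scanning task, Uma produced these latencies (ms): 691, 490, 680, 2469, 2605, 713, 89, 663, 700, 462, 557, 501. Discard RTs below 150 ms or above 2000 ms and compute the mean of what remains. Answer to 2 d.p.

Excluded: 89, 2469, 2605
Retained (n=9): Σ = 5457
Mean = 5457/9 = 606.3333

606.33 ms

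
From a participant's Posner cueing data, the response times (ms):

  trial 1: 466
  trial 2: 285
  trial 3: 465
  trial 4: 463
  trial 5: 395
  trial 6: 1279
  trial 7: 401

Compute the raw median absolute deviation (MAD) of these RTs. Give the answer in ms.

Sorted: 285, 395, 401, 463, 465, 466, 1279 → median = 463
|x − 463|: 3, 178, 2, 0, 68, 816, 62
Sorted deviations: 0, 2, 3, 62, 68, 178, 816 → MAD = 62

62 ms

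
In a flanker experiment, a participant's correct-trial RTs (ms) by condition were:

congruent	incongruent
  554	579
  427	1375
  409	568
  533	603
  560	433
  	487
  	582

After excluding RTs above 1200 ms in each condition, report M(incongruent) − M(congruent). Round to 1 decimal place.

45.4 ms

incongruent: exclude 1375
M(congruent) = 2483/5 = 496.600
M(incongruent) = 3252/6 = 542.000
Difference = 542.000 − 496.600 = 45.400 ms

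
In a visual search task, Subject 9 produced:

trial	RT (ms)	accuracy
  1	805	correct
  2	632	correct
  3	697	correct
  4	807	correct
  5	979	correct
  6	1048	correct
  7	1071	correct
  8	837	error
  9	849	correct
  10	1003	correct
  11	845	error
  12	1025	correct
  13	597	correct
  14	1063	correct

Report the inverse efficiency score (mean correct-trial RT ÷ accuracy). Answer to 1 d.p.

Correct trials (n=12): 805, 632, 697, 807, 979, 1048, 1071, 849, 1003, 1025, 597, 1063
Mean correct RT = 10576/12 = 881.3333 ms
Proportion correct = 12/14
IES = 881.3333 / (12/14) = 1028.222 ms

1028.2 ms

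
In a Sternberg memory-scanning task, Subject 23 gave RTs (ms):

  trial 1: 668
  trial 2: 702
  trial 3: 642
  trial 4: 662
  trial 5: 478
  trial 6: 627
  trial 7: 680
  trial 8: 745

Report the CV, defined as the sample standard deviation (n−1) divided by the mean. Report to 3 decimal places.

n = 8, Σ = 5204, M = 650.5000
Σ(x−M)² = 43272.000; s = √(43272.000/7) = 78.6239
CV = 78.6239 / 650.5000 = 0.12087

0.121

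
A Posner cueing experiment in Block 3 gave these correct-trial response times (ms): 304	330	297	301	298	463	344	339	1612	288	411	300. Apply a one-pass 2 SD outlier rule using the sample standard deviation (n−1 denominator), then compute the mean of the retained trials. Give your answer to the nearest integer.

n = 12, ΣRT = 5287, M = 440.583
Σ(x−M)² = 1527600.92; s = √(1527600.92/11) = 372.656
Cutoffs: 440.583 ± 2·372.656 → [-304.7, 1185.9]
Outside: 1612 → excluded.
Retained (n=11): Σ = 3675, mean = 3675/11 = 334.091

334 ms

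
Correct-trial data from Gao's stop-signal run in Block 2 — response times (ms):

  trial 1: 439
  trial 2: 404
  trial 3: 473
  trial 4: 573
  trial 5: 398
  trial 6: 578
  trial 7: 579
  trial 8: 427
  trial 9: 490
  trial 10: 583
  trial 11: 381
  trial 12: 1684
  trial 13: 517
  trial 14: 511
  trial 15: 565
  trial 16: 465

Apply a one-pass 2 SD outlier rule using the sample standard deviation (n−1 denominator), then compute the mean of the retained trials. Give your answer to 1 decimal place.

n = 16, ΣRT = 9067, M = 566.688
Σ(x−M)² = 1404763.44; s = √(1404763.44/15) = 306.024
Cutoffs: 566.688 ± 2·306.024 → [-45.4, 1178.7]
Outside: 1684 → excluded.
Retained (n=15): Σ = 7383, mean = 7383/15 = 492.200

492.2 ms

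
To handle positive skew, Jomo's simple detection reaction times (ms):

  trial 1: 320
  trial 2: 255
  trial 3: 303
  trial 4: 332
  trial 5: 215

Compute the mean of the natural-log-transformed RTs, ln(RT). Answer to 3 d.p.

ln(RT): 5.7683, 5.5413, 5.7137, 5.8051, 5.3706
Σ ln(RT) = 28.1991
Mean = 28.1991/5 = 5.63982

5.640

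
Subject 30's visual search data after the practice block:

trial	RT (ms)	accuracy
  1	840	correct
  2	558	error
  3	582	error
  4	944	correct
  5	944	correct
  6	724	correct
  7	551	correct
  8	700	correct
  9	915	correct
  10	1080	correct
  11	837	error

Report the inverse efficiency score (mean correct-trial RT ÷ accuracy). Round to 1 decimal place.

Correct trials (n=8): 840, 944, 944, 724, 551, 700, 915, 1080
Mean correct RT = 6698/8 = 837.2500 ms
Proportion correct = 8/11
IES = 837.2500 / (8/11) = 1151.219 ms

1151.2 ms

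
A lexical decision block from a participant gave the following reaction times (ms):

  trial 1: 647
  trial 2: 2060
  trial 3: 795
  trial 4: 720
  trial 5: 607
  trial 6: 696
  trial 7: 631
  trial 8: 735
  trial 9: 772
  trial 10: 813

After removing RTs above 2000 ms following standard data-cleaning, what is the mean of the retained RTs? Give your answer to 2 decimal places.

712.89 ms

Excluded: 2060
Retained (n=9): Σ = 6416
Mean = 6416/9 = 712.8889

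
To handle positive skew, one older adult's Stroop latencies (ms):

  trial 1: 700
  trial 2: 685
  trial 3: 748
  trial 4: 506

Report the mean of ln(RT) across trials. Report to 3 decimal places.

6.481

ln(RT): 6.5511, 6.5294, 6.6174, 6.2265
Σ ln(RT) = 25.9244
Mean = 25.9244/4 = 6.48111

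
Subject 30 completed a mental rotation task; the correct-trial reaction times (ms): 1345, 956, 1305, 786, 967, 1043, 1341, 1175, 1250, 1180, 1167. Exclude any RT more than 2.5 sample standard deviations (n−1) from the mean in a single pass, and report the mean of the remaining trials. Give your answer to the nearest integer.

n = 11, ΣRT = 12515, M = 1137.727
Σ(x−M)² = 323758.18; s = √(323758.18/10) = 179.933
Cutoffs: 1137.727 ± 2.5·179.933 → [687.9, 1587.6]
No RTs fall outside the cutoffs; all 11 retained. Mean = 12515/11 = 1137.727

1138 ms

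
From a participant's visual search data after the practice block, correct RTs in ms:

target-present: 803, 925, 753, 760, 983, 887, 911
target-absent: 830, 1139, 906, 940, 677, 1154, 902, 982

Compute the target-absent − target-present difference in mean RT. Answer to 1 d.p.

81.0 ms

M(target-present) = 6022/7 = 860.286
M(target-absent) = 7530/8 = 941.250
Difference = 941.250 − 860.286 = 80.964 ms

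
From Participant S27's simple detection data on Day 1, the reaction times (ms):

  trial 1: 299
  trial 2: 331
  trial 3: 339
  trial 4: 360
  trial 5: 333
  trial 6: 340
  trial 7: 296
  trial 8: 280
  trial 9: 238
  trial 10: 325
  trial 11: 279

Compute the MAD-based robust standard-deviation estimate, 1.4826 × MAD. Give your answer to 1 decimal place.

Sorted: 238, 279, 280, 296, 299, 325, 331, 333, 339, 340, 360 → median = 325
|x − 325| sorted: 0, 6, 8, 14, 15, 26, 29, 35, 45, 46, 87 → MAD = 26
Robust SD ≈ 1.4826 × 26 = 38.548

38.5 ms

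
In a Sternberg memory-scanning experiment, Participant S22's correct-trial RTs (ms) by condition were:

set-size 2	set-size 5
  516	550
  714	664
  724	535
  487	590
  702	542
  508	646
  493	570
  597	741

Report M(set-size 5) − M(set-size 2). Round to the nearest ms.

12 ms

M(set-size 2) = 4741/8 = 592.625
M(set-size 5) = 4838/8 = 604.750
Difference = 604.750 − 592.625 = 12.125 ms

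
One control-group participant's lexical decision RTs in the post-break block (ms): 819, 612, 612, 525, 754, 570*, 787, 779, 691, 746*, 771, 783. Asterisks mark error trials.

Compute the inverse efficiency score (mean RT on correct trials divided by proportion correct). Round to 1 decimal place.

856.0 ms

Correct trials (n=10): 819, 612, 612, 525, 754, 787, 779, 691, 771, 783
Mean correct RT = 7133/10 = 713.3000 ms
Proportion correct = 10/12
IES = 713.3000 / (10/12) = 855.960 ms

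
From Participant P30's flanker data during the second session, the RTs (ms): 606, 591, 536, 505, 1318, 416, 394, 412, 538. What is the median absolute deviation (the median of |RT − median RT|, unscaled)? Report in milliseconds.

70 ms

Sorted: 394, 412, 416, 505, 536, 538, 591, 606, 1318 → median = 536
|x − 536|: 70, 55, 0, 31, 782, 120, 142, 124, 2
Sorted deviations: 0, 2, 31, 55, 70, 120, 124, 142, 782 → MAD = 70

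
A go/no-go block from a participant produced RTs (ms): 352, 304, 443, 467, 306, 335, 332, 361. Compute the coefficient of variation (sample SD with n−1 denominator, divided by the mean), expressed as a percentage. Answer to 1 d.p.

16.8%

n = 8, Σ = 2900, M = 362.5000
Σ(x−M)² = 25814.000; s = √(25814.000/7) = 60.7266
CV = 60.7266 / 362.5000 = 0.16752 = 16.752%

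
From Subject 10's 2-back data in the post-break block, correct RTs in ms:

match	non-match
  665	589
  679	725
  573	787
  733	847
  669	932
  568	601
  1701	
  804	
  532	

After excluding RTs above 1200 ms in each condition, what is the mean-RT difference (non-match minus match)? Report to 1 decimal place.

match: exclude 1701
M(match) = 5223/8 = 652.875
M(non-match) = 4481/6 = 746.833
Difference = 746.833 − 652.875 = 93.958 ms

94.0 ms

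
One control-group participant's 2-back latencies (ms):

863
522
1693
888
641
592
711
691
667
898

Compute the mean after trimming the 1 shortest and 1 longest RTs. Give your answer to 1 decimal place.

Sorted: 522, 592, 641, 667, 691, 711, 863, 888, 898, 1693
Drop lowest 1 (522) and highest 1 (1693)
Remaining (n=8): Σ = 5951, mean = 5951/8 = 743.875

743.9 ms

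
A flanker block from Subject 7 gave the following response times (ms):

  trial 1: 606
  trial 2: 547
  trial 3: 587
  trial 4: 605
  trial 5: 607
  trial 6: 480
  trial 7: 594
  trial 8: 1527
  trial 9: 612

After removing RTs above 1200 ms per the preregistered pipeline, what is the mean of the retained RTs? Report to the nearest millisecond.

Excluded: 1527
Retained (n=8): Σ = 4638
Mean = 4638/8 = 579.7500

580 ms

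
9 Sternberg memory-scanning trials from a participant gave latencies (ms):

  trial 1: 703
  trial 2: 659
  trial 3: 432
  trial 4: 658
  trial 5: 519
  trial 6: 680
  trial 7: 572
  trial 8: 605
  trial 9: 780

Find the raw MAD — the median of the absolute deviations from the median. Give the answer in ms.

53 ms

Sorted: 432, 519, 572, 605, 658, 659, 680, 703, 780 → median = 658
|x − 658|: 45, 1, 226, 0, 139, 22, 86, 53, 122
Sorted deviations: 0, 1, 22, 45, 53, 86, 122, 139, 226 → MAD = 53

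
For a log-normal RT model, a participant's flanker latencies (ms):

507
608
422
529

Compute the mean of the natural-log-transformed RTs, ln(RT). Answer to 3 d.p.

6.239

ln(RT): 6.2285, 6.4102, 6.0450, 6.2710
Σ ln(RT) = 24.9547
Mean = 24.9547/4 = 6.23867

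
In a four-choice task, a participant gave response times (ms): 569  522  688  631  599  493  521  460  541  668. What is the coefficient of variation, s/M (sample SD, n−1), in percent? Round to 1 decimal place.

n = 10, Σ = 5692, M = 569.2000
Σ(x−M)² = 51659.600; s = √(51659.600/9) = 75.7625
CV = 75.7625 / 569.2000 = 0.13310 = 13.310%

13.3%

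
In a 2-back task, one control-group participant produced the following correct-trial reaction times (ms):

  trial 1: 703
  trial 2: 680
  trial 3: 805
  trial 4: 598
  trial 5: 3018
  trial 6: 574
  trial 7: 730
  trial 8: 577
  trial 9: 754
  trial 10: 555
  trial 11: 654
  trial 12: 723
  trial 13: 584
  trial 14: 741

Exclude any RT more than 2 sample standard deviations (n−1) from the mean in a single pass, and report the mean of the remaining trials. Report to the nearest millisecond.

668 ms

n = 14, ΣRT = 11696, M = 835.429
Σ(x−M)² = 5211817.43; s = √(5211817.43/13) = 633.174
Cutoffs: 835.429 ± 2·633.174 → [-430.9, 2101.8]
Outside: 3018 → excluded.
Retained (n=13): Σ = 8678, mean = 8678/13 = 667.538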